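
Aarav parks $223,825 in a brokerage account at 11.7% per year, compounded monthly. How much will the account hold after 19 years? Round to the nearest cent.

$2,044,885.96

Growth factor = (1 + 0.00975)^228 ≈ 9.136092751721.
A ≈ 223,825 × 9.136092751721 ≈ 2,044,885.9602.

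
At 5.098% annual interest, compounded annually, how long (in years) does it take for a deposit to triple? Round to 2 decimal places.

22.09 years

(1 + 0.05098)^t = 3.
t = ln 3 / ln(1 + 0.05098) ≈ 1.0986/0.0497231 ≈ 22.0946.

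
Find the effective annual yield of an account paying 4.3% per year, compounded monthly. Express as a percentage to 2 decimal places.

4.39%

One year is 12 periods at 0.00358333 each: (1 + 0.00358333)^12 ≈ 1.043858.
EAR = 1.043858 − 1 ≈ 4.38577%.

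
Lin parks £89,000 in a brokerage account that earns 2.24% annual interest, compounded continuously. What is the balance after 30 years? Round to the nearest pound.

£174,275

A = P·e^(rt) = 89,000·e^(0.0224·30) = 89,000·e^0.672.
e^0.672 ≈ 1.95814970636, so A ≈ 174,275.3239.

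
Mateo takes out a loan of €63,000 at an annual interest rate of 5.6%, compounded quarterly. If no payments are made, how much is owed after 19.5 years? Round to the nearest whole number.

Periodic rate = 5.6%/4 = 0.014; periods = 4·19.5 = 78.
A = 63,000·(1 + 0.014)^78 ≈ 63,000·2.95774337178 ≈ 186,337.8324.

€186,338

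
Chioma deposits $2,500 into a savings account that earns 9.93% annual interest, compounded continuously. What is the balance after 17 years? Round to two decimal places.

$13,522.98

A = P·e^(rt) = 2,500·e^(0.0993·17) = 2,500·e^1.6881.
e^1.6881 ≈ 5.4091934678, so A ≈ 13,522.9837.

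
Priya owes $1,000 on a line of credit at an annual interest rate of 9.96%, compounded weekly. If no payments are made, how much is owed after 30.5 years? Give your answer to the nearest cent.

$20,798.78

Periodic rate = 9.96%/52 = 0.00191538; periods = 52·30.5 = 1586.
A = 1,000·(1 + 0.0996/52)^1586 ≈ 1,000·20.798782096 ≈ 20,798.7821.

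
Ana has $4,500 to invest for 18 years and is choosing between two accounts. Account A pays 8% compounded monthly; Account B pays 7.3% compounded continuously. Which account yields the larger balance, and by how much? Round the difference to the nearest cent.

Account A growth factor: (1 + 0.08/12)^216 ≈ 4.2005741874; balance ≈ 18,902.5838.
Account B growth factor: e^(0.073·18) = e^1.314 ≈ 3.721028096; balance ≈ 16,744.6264.
Account A is larger by 2,157.9574.

Account A, by $2,157.96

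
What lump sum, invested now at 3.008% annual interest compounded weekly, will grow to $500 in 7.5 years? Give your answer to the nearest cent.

Periodic rate = 3.008%/52 = 0.000578462; 390 periods.
P = 500/(1 + 0.03008/52)^390 ≈ 500/1.25299261 ≈ 399.0447.

$399.04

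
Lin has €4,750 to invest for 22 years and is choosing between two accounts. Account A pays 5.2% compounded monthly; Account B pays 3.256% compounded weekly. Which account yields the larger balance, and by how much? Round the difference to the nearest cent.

A: (1 + 0.052/12)^264 ≈ 3.1315511934, so 4,750 × 3.1315511934 ≈ 14,874.8682.
B: (1 + 0.03256/52)^1144 ≈ 2.046427992, so 4,750 × 2.046427992 ≈ 9,720.5330.
Difference ≈ 5,154.3352 in favor of A.

Account A, by €5,154.34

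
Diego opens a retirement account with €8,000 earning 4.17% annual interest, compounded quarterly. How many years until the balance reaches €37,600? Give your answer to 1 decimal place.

We need (1 + 0.010425)^(4t) = 4.7, so 4t = ln 4.7 / ln 1.010425 ≈ 149.2197.
t ≈ 149.2197/4 = 37.3049 years.

37.3 years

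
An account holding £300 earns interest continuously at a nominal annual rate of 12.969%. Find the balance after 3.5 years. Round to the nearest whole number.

A = P·e^(rt) = 300·e^(0.12969·3.5) = 300·e^0.453915.
e^0.453915 ≈ 1.57446416, so A ≈ 472.3392.

£472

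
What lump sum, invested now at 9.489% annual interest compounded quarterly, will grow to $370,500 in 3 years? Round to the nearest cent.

Growth factor = (1 + 0.0237225)^12 ≈ 1.32491184556.
P = 370,500/1.32491184556 ≈ 279,641.2465.

$279,641.25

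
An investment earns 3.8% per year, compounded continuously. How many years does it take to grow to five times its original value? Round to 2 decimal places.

42.35 years

e^(0.038t) = 5, so 0.038t = ln 5 ≈ 1.6094.
t ≈ 1.6094/0.038 ≈ 42.3536.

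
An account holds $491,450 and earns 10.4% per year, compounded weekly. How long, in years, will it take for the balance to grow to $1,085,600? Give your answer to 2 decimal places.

7.63 years

We need (1 + 0.002)^(52t) = 2.209, so 52t = ln 2.209 / ln 1.002 ≈ 396.6601.
t ≈ 396.6601/52 = 7.6281 years.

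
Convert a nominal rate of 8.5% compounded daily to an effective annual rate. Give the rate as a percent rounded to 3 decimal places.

8.871%

One year is 365 periods at 0.000232877 each: (1 + 0.000232877)^365 ≈ 1.088706.
EAR = 1.088706 − 1 ≈ 8.87063%.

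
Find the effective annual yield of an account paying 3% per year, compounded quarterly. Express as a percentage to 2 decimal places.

3.03%

One year is 4 periods at 0.0075 each: (1 + 0.0075)^4 ≈ 1.030339.
EAR = 1.030339 − 1 ≈ 3.03392%.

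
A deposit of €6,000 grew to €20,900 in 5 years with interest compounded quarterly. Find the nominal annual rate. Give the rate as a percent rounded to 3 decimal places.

25.755%

The 20-period growth factor is 20,900/6,000 = 3.48333.
r/4 = 3.48333^(1/20) − 1 ≈ 0.0643875, so r ≈ 4·0.0643875 = 25.75499%.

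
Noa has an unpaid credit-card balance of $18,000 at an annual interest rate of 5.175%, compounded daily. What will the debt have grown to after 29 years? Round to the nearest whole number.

Growth factor = (1 + 0.05175/365)^10585 ≈ 4.4845745092.
A ≈ 18,000 × 4.4845745092 ≈ 80,722.3412.

$80,722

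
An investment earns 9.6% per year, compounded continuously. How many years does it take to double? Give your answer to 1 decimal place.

e^(0.096t) = 2, so 0.096t = ln 2 ≈ 0.69315.
t ≈ 0.69315/0.096 ≈ 7.2203.

7.2 years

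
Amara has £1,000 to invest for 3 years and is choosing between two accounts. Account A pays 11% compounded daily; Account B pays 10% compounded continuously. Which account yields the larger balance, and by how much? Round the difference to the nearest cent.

Account A growth factor: (1 + 0.11/365)^1095 ≈ 1.390898977; balance ≈ 1,390.8990.
Account B growth factor: e^(0.1·3) = e^0.3 ≈ 1.349858808; balance ≈ 1,349.8588.
Account A is larger by 41.0402.

Account A, by £41.04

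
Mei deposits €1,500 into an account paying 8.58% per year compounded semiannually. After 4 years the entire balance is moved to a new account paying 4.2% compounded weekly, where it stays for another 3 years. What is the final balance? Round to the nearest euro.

After 4 years at 8.58%: 1,500 × 1.399398292 ≈ 2,099.0974.
Then 3 years at 4.2%: 2,099.0974 × 1.134224483 ≈ 2,380.8477.

€2,381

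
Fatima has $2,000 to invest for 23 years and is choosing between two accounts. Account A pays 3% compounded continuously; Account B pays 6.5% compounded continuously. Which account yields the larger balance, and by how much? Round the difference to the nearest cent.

Account A growth factor: e^(0.03·23) = e^0.69 ≈ 1.993715533; balance ≈ 3,987.4311.
Account B growth factor: e^(0.065·23) = e^1.495 ≈ 4.459336553; balance ≈ 8,918.6731.
Account B is larger by 4,931.2420.

Account B, by $4,931.24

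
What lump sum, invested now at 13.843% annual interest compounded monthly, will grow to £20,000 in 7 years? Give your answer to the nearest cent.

£7,631.38

Growth factor = (1 + 0.13843/12)^84 ≈ 2.6207576265.
P = 20,000/2.6207576265 ≈ 7,631.3810.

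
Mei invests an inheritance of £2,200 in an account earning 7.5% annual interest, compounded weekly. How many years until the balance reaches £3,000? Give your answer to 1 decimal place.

4.1 years

(1 + 0.00144231)^(52t) = 3,000/2,200 = 1.3636.
52t·ln(1 + 0.00144231) = ln(1.3636); 52t = 0.31015/0.00144127 ≈ 215.1958.
t ≈ 4.1384 years.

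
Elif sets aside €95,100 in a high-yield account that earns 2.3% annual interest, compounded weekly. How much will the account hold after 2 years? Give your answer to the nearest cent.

€99,575.76

Periodic rate = 2.3%/52 = 0.000442308; periods = 52·2 = 104.
A = 95,100·(1 + 0.023/52)^104 ≈ 95,100·1.0470637622 ≈ 99,575.7638.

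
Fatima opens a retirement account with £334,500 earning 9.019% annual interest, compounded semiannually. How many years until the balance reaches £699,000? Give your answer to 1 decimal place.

We need (1 + 0.045095)^(2t) = 2.0897, so 2t = ln 2.0897 / ln 1.045095 ≈ 16.7094.
t ≈ 16.7094/2 = 8.3547 years.

8.4 years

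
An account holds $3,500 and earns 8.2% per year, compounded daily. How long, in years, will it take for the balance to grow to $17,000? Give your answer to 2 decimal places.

19.28 years

We need (1 + 0.000224658)^(365t) = 4.8571, so 365t = ln 4.8571 / ln 1.000225 ≈ 7035.7217.
t ≈ 7035.7217/365 = 19.2759 years.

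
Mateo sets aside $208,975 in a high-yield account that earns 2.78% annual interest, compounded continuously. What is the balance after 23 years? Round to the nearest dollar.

$396,079

A = P·e^(rt) = 208,975·e^(0.0278·23) = 208,975·e^0.6394.
e^0.6394 ≈ 1.89534333208, so A ≈ 396,079.3728.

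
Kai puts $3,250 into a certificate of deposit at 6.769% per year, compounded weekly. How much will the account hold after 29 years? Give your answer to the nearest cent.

Growth factor = (1 + 0.06769/52)^1508 ≈ 7.1116440833.
A ≈ 3,250 × 7.1116440833 ≈ 23,112.8433.

$23,112.84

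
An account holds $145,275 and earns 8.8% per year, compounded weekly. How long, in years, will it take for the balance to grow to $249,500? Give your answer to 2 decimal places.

6.15 years

(1 + 0.00169231)^(52t) = 249,500/145,275 = 1.7174.
52t·ln(1 + 0.00169231) = ln(1.7174); 52t = 0.54083/0.00169088 ≈ 319.8519.
t ≈ 6.1510 years.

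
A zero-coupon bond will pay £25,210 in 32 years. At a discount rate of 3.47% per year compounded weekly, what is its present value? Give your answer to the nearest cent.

Periodic rate = 3.47%/52 = 0.000667308; 1664 periods.
P = 25,210/(1 + 0.0347/52)^1664 ≈ 25,210/3.0344484419 ≈ 8,307.9349.

£8,307.93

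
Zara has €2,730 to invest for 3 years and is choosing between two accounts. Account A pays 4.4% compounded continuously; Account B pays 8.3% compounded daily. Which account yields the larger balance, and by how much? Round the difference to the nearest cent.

Account B, by €386.56

Account A growth factor: e^(0.044·3) = e^0.132 ≈ 1.141108319; balance ≈ 3,115.2257.
Account B growth factor: (1 + 0.083/365)^1095 ≈ 1.282705723; balance ≈ 3,501.7866.
Account B is larger by 386.5609.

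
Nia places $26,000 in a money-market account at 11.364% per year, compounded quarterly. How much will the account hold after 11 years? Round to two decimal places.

Periodic rate = 11.364%/4 = 0.02841; periods = 4·11 = 44.
A = 26,000·(1 + 0.02841)^44 ≈ 26,000·3.4301791462 ≈ 89,184.6578.

$89,184.66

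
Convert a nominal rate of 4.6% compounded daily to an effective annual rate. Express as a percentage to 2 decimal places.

4.71%

One year is 365 periods at 0.000126027 each: (1 + 0.000126027)^365 ≈ 1.047071.
EAR = 1.047071 − 1 ≈ 4.70714%.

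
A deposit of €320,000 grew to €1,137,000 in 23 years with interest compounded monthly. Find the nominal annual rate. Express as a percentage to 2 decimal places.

(1 + r/12)^276 = 1,137,000/320,000 = 3.55313.
1 + r/12 = 3.55313^(1/276) ≈ 1.004604, so r/12 ≈ 0.00460414.
r ≈ 12·0.00460414 = 5.52497%.

5.52%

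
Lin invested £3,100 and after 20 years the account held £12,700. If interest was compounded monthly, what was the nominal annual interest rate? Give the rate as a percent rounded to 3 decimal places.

(1 + r/12)^240 = 12,700/3,100 = 4.09677.
1 + r/12 = 4.09677^(1/240) ≈ 1.005893, so r/12 ≈ 0.00589313.
r ≈ 12·0.00589313 = 7.07176%.

7.072%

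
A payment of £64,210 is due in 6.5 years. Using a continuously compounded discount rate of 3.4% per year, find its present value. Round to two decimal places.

£51,478.23

P = A·e^(−rt) = 64,210·e^(−0.221).
e^(−0.221) ≈ 0.80171668029, so P ≈ 51,478.2280.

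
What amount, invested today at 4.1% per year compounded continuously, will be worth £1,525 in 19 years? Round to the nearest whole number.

£700

P = A·e^(−rt) = 1,525·e^(−0.779).
e^(−0.779) ≈ 0.4588646466, so P ≈ 699.7686.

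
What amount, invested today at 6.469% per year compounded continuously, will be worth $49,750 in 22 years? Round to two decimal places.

P = A·e^(−rt) = 49,750·e^(−1.42318).
e^(−1.42318) ≈ 0.24094658718, so P ≈ 11,987.0927.

$11,987.09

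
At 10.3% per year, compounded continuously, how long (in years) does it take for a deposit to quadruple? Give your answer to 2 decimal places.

13.46 years

e^(0.103t) = 4, so 0.103t = ln 4 ≈ 1.3863.
t ≈ 1.3863/0.103 ≈ 13.4592.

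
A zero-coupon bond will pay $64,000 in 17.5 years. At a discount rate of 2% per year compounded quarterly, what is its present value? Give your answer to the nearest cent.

Growth factor = (1 + 0.005)^70 ≈ 1.4178305275.
P = 64,000/1.4178305275 ≈ 45,139.3864.

$45,139.39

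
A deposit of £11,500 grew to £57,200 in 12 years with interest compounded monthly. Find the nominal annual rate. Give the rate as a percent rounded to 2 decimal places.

The 144-period growth factor is 57,200/11,500 = 4.97391.
r/12 = 4.97391^(1/144) − 1 ≈ 0.0112026, so r ≈ 12·0.0112026 = 13.44313%.

13.44%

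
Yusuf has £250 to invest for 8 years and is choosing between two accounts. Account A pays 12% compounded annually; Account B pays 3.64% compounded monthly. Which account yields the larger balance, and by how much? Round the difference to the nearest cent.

Account A, by £284.63

Account A growth factor: (1 + 0.12)^8 ≈ 2.47596318; balance ≈ 618.9908.
Account B growth factor: (1 + 0.0364/12)^96 ≈ 1.33744254; balance ≈ 334.3606.
Account A is larger by 284.6302.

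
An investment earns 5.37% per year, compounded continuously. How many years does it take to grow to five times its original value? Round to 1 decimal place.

30.0 years

e^(0.0537t) = 5, so 0.0537t = ln 5 ≈ 1.6094.
t ≈ 1.6094/0.0537 ≈ 29.9709.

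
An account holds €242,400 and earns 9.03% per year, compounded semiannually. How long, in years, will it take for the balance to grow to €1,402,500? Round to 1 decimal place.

We need (1 + 0.04515)^(2t) = 5.7859, so 2t = ln 5.7859 / ln 1.04515 ≈ 39.7510.
t ≈ 39.7510/2 = 19.8755 years.

19.9 years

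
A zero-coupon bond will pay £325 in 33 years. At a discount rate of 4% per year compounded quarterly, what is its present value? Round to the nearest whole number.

£87

Growth factor = (1 + 0.01)^132 ≈ 3.71895856.
P = 325/3.71895856 ≈ 87.3901.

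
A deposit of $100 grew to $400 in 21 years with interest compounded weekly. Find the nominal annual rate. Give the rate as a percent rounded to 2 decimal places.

6.61%

(1 + r/52)^1092 = 400/100 = 4.
1 + r/52 = 4^(1/1092) ≈ 1.00127, so r/52 ≈ 0.00127031.
r ≈ 52·0.00127031 = 6.60559%.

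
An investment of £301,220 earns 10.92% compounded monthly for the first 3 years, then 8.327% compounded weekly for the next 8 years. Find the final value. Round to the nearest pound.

Phase 1: 301,220·(1 + 0.0091)^36 ≈ 417,364.2311.
Phase 2: 417,364.2311·(1 + 0.08327/52)^416 ≈ 812,069.9556.

£812,070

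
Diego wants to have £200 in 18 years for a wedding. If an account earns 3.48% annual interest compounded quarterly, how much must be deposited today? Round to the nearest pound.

Periodic rate = 3.48%/4 = 0.0087; 72 periods.
P = 200/(1 + 0.0087)^72 ≈ 200/1.86580177 ≈ 107.1925.

£107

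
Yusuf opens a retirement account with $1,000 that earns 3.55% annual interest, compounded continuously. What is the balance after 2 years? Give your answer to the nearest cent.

$1,073.58

A = P·e^(rt) = 1,000·e^(0.0355·2) = 1,000·e^0.071.
e^0.071 ≈ 1.073581226, so A ≈ 1,073.5812.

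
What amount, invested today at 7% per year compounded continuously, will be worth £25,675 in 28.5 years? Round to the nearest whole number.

£3,492

P = A·e^(−rt) = 25,675·e^(−1.995).
e^(−1.995) ≈ 0.13601365417, so P ≈ 3,492.1506.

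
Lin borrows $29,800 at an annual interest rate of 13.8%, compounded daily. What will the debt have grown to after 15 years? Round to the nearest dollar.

$236,067

Periodic rate = 13.8%/365 = 0.000378082; periods = 365·15 = 5475.
A = 29,800·(1 + 0.138/365)^5475 ≈ 29,800·7.92172340295 ≈ 236,067.3574.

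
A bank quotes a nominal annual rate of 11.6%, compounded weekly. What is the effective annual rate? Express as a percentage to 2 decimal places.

12.29%

One year is 52 periods at 0.00223077 each: (1 + 0.00223077)^52 ≈ 1.122851.
EAR = 1.122851 − 1 ≈ 12.28508%.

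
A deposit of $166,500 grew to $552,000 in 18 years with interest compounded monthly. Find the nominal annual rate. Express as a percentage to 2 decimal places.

6.68%

The 216-period growth factor is 552,000/166,500 = 3.31532.
r/12 = 3.31532^(1/216) − 1 ≈ 0.00556428, so r ≈ 12·0.00556428 = 6.67713%.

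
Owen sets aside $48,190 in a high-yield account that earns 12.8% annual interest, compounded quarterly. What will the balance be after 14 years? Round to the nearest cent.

$281,203.02

Growth factor = (1 + 0.032)^56 ≈ 5.83529811535.
A ≈ 48,190 × 5.83529811535 ≈ 281,203.0162.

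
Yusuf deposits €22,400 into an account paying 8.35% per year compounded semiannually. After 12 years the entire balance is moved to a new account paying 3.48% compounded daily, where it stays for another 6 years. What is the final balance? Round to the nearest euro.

After 12 years at 8.35%: 22,400 × 2.6688503301 ≈ 59,782.2474.
Then 6 years at 3.48%: 59,782.2474 × 1.23218627 ≈ 73,662.8644.

€73,663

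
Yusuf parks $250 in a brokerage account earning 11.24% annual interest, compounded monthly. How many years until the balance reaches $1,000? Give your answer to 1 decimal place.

We need (1 + 0.00936667)^(12t) = 4, so 12t = ln 4 / ln 1.009367 ≈ 148.6950.
t ≈ 148.6950/12 = 12.3913 years.

12.4 years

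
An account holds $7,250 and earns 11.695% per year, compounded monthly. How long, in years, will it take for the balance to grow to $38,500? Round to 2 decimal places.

14.35 years

(1 + 0.00974583)^(12t) = 38,500/7,250 = 5.3103.
12t·ln(1 + 0.00974583) = ln(5.3103); 12t = 1.6697/0.00969865 ≈ 172.1535.
t ≈ 14.3461 years.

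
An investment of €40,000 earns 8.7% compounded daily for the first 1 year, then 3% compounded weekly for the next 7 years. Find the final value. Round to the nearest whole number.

After 1 years at 8.7%: 40,000 × 1.0908853706 ≈ 43,635.4148.
Then 7 years at 3%: 43,635.4148 × 1.2336033585 ≈ 53,828.7943.

€53,829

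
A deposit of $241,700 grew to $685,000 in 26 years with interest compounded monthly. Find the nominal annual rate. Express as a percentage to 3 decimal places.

(1 + r/12)^312 = 685,000/241,700 = 2.83409.
1 + r/12 = 2.83409^(1/312) ≈ 1.003344, so r/12 ≈ 0.00334443.
r ≈ 12·0.00334443 = 4.01332%.

4.013%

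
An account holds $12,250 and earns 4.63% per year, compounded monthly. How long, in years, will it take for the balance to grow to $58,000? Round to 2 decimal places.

33.65 years

We need (1 + 0.00385833)^(12t) = 4.7347, so 12t = ln 4.7347 / ln 1.003858 ≈ 403.7792.
t ≈ 403.7792/12 = 33.6483 years.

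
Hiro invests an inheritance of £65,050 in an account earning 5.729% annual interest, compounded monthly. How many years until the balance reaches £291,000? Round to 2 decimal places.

We need (1 + 0.00477417)^(12t) = 4.4735, so 12t = ln 4.4735 / ln 1.004774 ≈ 314.5555.
t ≈ 314.5555/12 = 26.2130 years.

26.21 years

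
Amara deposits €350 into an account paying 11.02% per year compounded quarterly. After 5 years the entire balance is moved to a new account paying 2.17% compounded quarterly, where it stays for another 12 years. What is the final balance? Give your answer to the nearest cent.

Phase 1: 350·(1 + 0.02755)^20 ≈ 602.7363.
Phase 2: 602.7363·(1 + 0.005425)^48 ≈ 781.4693.

€781.47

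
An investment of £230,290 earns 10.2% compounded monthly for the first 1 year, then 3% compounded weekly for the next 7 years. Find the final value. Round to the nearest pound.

After 1 years at 10.2%: 230,290 × 1.10690622692 ≈ 254,909.4350.
Then 7 years at 3%: 254,909.4350 × 1.23360335853 ≈ 314,457.1351.

£314,457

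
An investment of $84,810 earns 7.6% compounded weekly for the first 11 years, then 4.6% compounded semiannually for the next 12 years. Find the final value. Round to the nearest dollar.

$337,495

Phase 1: 84,810·(1 + 0.076/52)^572 ≈ 195,547.4639.
Phase 2: 195,547.4639·(1 + 0.023)^24 ≈ 337,495.0418.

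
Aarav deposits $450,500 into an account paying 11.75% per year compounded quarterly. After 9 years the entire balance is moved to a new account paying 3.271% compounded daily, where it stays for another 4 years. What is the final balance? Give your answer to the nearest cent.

Phase 1: 450,500·(1 + 0.029375)^36 ≈ 1,277,453.1743.
Phase 2: 1,277,453.1743·(1 + 0.03271/365)^1460 ≈ 1,456,013.9429.

$1,456,013.94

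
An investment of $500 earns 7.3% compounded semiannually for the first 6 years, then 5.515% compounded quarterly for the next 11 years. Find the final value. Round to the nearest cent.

After 6 years at 7.3%: 500 × 1.537558601 ≈ 768.7793.
Then 11 years at 5.515%: 768.7793 × 1.826690672 ≈ 1,404.3220.

$1,404.32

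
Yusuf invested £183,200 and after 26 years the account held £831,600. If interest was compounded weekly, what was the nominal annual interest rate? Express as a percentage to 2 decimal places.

(1 + r/52)^1352 = 831,600/183,200 = 4.5393.
1 + r/52 = 4.5393^(1/1352) ≈ 1.00112, so r/52 ≈ 0.00111954.
r ≈ 52·0.00111954 = 5.82161%.

5.82%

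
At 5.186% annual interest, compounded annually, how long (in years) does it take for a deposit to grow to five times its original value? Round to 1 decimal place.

(1 + 0.05186)^t = 5.
t = ln 5 / ln(1 + 0.05186) ≈ 1.6094/0.05056 ≈ 31.8322.

31.8 years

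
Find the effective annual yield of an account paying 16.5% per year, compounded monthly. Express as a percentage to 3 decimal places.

17.807%

One year is 12 periods at 0.01375 each: (1 + 0.01375)^12 ≈ 1.178068.
EAR = 1.178068 − 1 ≈ 17.80681%.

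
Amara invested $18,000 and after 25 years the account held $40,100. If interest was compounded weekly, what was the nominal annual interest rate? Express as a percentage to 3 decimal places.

3.205%

(1 + r/52)^1300 = 40,100/18,000 = 2.22778.
1 + r/52 = 2.22778^(1/1300) ≈ 1.000616, so r/52 ≈ 0.000616347.
r ≈ 52·0.000616347 = 3.20501%.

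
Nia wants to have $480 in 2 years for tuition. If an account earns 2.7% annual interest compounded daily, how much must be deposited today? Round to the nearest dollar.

$455

Periodic rate = 2.7%/365 = 0.0000739726; 730 periods.
P = 480/(1 + 0.027/365)^730 ≈ 480/1.05548249 ≈ 454.7683.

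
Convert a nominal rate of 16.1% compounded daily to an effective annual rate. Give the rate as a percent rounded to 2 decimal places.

17.46%

One year is 365 periods at 0.000441096 each: (1 + 0.000441096)^365 ≈ 1.174643.
EAR = 1.174643 − 1 ≈ 17.46433%.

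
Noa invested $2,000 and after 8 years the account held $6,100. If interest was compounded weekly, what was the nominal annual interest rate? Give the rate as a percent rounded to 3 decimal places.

13.958%

(1 + r/52)^416 = 6,100/2,000 = 3.05.
1 + r/52 = 3.05^(1/416) ≈ 1.002684, so r/52 ≈ 0.00268422.
r ≈ 52·0.00268422 = 13.95797%.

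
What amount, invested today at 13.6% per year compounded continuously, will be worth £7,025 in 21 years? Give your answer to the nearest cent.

£403.93

P = A·e^(−rt) = 7,025·e^(−2.856).
e^(−2.856) ≈ 0.05749829407, so P ≈ 403.9255.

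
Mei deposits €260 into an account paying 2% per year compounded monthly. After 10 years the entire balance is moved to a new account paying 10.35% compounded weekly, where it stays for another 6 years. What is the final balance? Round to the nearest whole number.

€590

After 10 years at 2%: 260 × 1.22119943 ≈ 317.5119.
Then 6 years at 10.35%: 317.5119 × 1.85963978 ≈ 590.4577.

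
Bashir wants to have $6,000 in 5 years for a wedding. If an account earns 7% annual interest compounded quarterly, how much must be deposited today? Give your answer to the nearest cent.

$4,240.95

Growth factor = (1 + 0.0175)^20 ≈ 1.414778196.
P = 6,000/1.414778196 ≈ 4,240.9475.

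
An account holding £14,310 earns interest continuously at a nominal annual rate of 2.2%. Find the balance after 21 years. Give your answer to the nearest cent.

£22,713.48

A = P·e^(rt) = 14,310·e^(0.022·21) = 14,310·e^0.462.
e^0.462 ≈ 1.5872453032, so A ≈ 22,713.4803.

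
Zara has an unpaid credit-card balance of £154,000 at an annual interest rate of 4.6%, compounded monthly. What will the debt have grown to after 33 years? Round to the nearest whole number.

£700,679

Growth factor = (1 + 0.046/12)^396 ≈ 4.54986660103.
A ≈ 154,000 × 4.54986660103 ≈ 700,679.4566.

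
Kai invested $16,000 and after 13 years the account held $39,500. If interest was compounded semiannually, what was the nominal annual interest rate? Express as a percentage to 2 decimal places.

7.07%

The 26-period growth factor is 39,500/16,000 = 2.46875.
r/2 = 2.46875^(1/26) − 1 ≈ 0.0353693, so r ≈ 2·0.0353693 = 7.07386%.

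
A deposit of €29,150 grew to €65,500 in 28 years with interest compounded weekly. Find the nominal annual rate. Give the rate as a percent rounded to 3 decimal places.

(1 + r/52)^1456 = 65,500/29,150 = 2.247.
1 + r/52 = 2.247^(1/1456) ≈ 1.000556, so r/52 ≈ 0.000556195.
r ≈ 52·0.000556195 = 2.89222%.

2.892%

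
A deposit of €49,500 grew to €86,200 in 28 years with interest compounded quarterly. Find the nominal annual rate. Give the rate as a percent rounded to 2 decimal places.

The 112-period growth factor is 86,200/49,500 = 1.74141.
r/4 = 1.74141^(1/112) − 1 ≈ 0.00496494, so r ≈ 4·0.00496494 = 1.98598%.

1.99%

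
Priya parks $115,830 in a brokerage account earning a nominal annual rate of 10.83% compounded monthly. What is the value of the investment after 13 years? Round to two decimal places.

$470,458.81

Growth factor = (1 + 0.009025)^156 ≈ 4.06163182072.
A ≈ 115,830 × 4.06163182072 ≈ 470,458.8138.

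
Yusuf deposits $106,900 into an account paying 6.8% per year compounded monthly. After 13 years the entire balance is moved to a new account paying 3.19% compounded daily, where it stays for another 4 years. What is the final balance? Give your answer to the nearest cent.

After 13 years at 6.8%: 106,900 × 2.41453025157 ≈ 258,113.2839.
Then 4 years at 3.19%: 258,113.2839 × 1.13609213797 ≈ 293,240.4725.

$293,240.47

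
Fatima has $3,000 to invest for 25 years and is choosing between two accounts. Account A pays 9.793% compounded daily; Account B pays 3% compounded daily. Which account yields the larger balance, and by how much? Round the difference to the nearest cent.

Account A, by $28,342.06

A: (1 + 0.09793/365)^9125 ≈ 11.564286793, so 3,000 × 11.564286793 ≈ 34,692.8604.
B: (1 + 0.03/365)^9125 ≈ 2.116934771, so 3,000 × 2.116934771 ≈ 6,350.8043.
Difference ≈ 28,342.0561 in favor of A.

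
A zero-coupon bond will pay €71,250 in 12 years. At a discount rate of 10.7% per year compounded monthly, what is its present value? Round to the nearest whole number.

Periodic rate = 10.7%/12 = 0.00891667; 144 periods.
P = 71,250/(1 + 0.107/12)^144 ≈ 71,250/3.5905640352 ≈ 19,843.6790.

€19,844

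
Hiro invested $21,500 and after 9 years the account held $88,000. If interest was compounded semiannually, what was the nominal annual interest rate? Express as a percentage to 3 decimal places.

The 18-period growth factor is 88,000/21,500 = 4.09302.
r/2 = 4.09302^(1/18) − 1 ≈ 0.0814401, so r ≈ 2·0.0814401 = 16.28801%.

16.288%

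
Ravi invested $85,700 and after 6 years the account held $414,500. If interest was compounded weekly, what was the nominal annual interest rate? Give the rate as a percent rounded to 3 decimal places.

26.337%

The 312-period growth factor is 414,500/85,700 = 4.83664.
r/52 = 4.83664^(1/312) − 1 ≈ 0.00506477, so r ≈ 52·0.00506477 = 26.33681%.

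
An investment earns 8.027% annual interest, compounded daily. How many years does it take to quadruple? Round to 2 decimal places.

17.27 years

(1 + 0.000219918)^(365t) = 4.
365t = ln 4 / ln(1 + 0.000219918) ≈ 1.3863/0.000219894 ≈ 6304.3862.
t ≈ 17.2723.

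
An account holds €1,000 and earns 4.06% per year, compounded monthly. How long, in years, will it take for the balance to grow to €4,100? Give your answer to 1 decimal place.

We need (1 + 0.00338333)^(12t) = 4.1, so 12t = ln 4.1 / ln 1.003383 ≈ 417.7456.
t ≈ 417.7456/12 = 34.8121 years.

34.8 years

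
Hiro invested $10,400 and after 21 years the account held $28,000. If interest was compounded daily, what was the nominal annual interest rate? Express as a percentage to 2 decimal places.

4.72%

The 7665-period growth factor is 28,000/10,400 = 2.69231.
r/365 = 2.69231^(1/7665) − 1 ≈ 0.000129219, so r ≈ 365·0.000129219 = 4.71649%.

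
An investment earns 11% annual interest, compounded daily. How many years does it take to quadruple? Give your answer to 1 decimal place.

(1 + 0.00030137)^(365t) = 4.
365t = ln 4 / ln(1 + 0.00030137) ≈ 1.3863/0.000301324 ≈ 4600.6699.
t ≈ 12.6046.

12.6 years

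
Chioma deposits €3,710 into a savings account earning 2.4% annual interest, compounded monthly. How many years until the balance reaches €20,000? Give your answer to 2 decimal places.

We need (1 + 0.002)^(12t) = 5.3908, so 12t = ln 5.3908 / ln 1.002 ≈ 843.1923.
t ≈ 843.1923/12 = 70.2660 years.

70.27 years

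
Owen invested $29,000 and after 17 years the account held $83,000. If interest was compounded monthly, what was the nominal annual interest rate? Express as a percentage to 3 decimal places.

6.202%

The 204-period growth factor is 83,000/29,000 = 2.86207.
r/12 = 2.86207^(1/204) − 1 ≈ 0.00516794, so r ≈ 12·0.00516794 = 6.20153%.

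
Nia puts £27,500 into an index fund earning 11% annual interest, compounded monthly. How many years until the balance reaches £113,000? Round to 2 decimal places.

12.91 years

We need (1 + 0.00916667)^(12t) = 4.1091, so 12t = ln 4.1091 / ln 1.009167 ≈ 154.8730.
t ≈ 154.8730/12 = 12.9061 years.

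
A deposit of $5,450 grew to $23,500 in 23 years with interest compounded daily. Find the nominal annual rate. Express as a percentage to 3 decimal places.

6.354%

The 8395-period growth factor is 23,500/5,450 = 4.31193.
r/365 = 4.31193^(1/8395) − 1 ≈ 0.000174093, so r ≈ 365·0.000174093 = 6.35440%.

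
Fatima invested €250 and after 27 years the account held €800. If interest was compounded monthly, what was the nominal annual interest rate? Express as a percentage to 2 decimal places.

4.32%

The 324-period growth factor is 800/250 = 3.2.
r/12 = 3.2^(1/324) − 1 ≈ 0.00359642, so r ≈ 12·0.00359642 = 4.31571%.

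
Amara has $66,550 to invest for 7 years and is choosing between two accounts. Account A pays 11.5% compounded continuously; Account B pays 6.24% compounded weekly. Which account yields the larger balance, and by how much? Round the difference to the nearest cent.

Account A, by $45,876.59

A: e^(0.115·7) = e^0.805 ≈ 2.23669649882, so 66,550 × 2.23669649882 ≈ 148,852.1520.
B: (1 + 0.0012)^364 ≈ 1.54734124068, so 66,550 × 1.54734124068 ≈ 102,975.5596.
Difference ≈ 45,876.5924 in favor of A.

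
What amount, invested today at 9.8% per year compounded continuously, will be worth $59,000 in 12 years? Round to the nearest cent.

$18,202.11

P = A·e^(−rt) = 59,000·e^(−1.176).
e^(−1.176) ≈ 0.30851031507, so P ≈ 18,202.1086.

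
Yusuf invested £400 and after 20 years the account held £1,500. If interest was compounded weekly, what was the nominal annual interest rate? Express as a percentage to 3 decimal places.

6.613%

(1 + r/52)^1040 = 1,500/400 = 3.75.
1 + r/52 = 3.75^(1/1040) ≈ 1.001272, so r/52 ≈ 0.00127173.
r ≈ 52·0.00127173 = 6.61298%.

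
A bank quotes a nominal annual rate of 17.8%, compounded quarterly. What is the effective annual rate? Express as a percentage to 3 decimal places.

19.024%

EAR = (1 + 17.8%/4)^4 − 1 = (1 + 0.0445)^4 − 1.
(1 + 0.0445)^4 ≈ 1.190238, so EAR ≈ 19.02379%.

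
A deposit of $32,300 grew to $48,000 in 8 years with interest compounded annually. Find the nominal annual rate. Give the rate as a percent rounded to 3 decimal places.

5.076%

(1 + r)^8 = 48,000/32,300 = 1.48607.
1 + r = 1.48607^(1/8) ≈ 1.050763, so r ≈ 0.0507632.
r ≈ 5.07632%.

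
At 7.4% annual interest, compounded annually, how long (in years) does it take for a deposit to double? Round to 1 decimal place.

9.7 years

(1 + 0.074)^t = 2.
t = ln 2 / ln(1 + 0.074) ≈ 0.69315/0.07139 ≈ 9.7093.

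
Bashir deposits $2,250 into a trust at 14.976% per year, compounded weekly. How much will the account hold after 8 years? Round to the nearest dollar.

Periodic rate = 14.976%/52 = 0.00288; periods = 52·8 = 416.
A = 2,250·(1 + 0.00288)^416 ≈ 2,250·3.308047281 ≈ 7,443.1064.

$7,443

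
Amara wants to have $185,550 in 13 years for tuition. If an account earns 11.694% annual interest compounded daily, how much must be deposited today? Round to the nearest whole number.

Periodic rate = 11.694%/365 = 0.000320384; 4745 periods.
P = 185,550/(1 + 0.11694/365)^4745 ≈ 185,550/4.57211786457 ≈ 40,582.9433.

$40,583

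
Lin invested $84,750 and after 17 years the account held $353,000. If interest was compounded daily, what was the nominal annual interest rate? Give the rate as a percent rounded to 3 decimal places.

8.394%

The 6205-period growth factor is 353,000/84,750 = 4.16519.
r/365 = 4.16519^(1/6205) − 1 ≈ 0.000229964, so r ≈ 365·0.000229964 = 8.39368%.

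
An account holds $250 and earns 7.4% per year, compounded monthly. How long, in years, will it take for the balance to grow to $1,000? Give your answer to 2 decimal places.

18.79 years

(1 + 0.00616667)^(12t) = 1,000/250 = 4.
12t·ln(1 + 0.00616667) = ln(4); 12t = 1.3863/0.00614773 ≈ 225.4969.
t ≈ 18.7914 years.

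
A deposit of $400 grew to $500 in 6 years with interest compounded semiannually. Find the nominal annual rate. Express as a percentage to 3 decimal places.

(1 + r/2)^12 = 500/400 = 1.25.
1 + r/2 = 1.25^(1/12) ≈ 1.018769, so r/2 ≈ 0.0187693.
r ≈ 2·0.0187693 = 3.75385%.

3.754%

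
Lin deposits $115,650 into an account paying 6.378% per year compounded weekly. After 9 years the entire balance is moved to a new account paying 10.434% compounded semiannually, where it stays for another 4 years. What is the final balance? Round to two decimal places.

$308,300.28

After 9 years at 6.378%: 115,650 × 1.77476542415 ≈ 205,251.6213.
Then 4 years at 10.434%: 205,251.6213 × 1.50206012988 ≈ 308,300.2770.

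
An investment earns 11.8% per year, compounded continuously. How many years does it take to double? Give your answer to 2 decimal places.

5.87 years

e^(0.118t) = 2, so 0.118t = ln 2 ≈ 0.69315.
t ≈ 0.69315/0.118 ≈ 5.8741.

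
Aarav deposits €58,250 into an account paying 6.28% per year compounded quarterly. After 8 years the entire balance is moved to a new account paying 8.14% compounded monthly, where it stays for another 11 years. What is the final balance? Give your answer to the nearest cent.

€234,069.44

Phase 1: 58,250·(1 + 0.0157)^32 ≈ 95,893.7734.
Phase 2: 95,893.7734·(1 + 0.0814/12)^132 ≈ 234,069.4385.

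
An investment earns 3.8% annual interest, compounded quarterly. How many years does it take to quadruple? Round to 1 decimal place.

36.7 years

(1 + 0.0095)^(4t) = 4.
4t = ln 4 / ln(1 + 0.0095) ≈ 1.3863/0.00945516 ≈ 146.6178.
t ≈ 36.6544.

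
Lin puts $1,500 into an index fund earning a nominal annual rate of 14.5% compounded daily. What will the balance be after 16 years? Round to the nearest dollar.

Growth factor = (1 + 0.145/365)^5840 ≈ 10.170987454.
A ≈ 1,500 × 10.170987454 ≈ 15,256.4812.

$15,256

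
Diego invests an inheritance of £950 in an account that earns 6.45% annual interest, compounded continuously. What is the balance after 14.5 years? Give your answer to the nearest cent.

A = P·e^(rt) = 950·e^(0.0645·14.5) = 950·e^0.93525.
e^0.93525 ≈ 2.547850341, so A ≈ 2,420.4578.

£2,420.46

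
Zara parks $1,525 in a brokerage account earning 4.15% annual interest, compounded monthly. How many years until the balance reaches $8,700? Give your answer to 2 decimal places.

42.03 years

(1 + 0.00345833)^(12t) = 8,700/1,525 = 5.7049.
12t·ln(1 + 0.00345833) = ln(5.7049); 12t = 1.7413/0.00345237 ≈ 504.3869.
t ≈ 42.0322 years.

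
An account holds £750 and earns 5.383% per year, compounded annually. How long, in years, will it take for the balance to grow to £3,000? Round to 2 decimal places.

26.44 years

(1 + 0.05383)^t = 3,000/750 = 4.
t·ln(1 + 0.05383) = ln(4); t = 1.3863/0.0524311 ≈ 26.4403.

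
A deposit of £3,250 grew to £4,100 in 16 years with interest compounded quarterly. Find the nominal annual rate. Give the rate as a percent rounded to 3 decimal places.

(1 + r/4)^64 = 4,100/3,250 = 1.26154.
1 + r/4 = 1.26154^(1/64) ≈ 1.003637, so r/4 ≈ 0.00363678.
r ≈ 4·0.00363678 = 1.45471%.

1.455%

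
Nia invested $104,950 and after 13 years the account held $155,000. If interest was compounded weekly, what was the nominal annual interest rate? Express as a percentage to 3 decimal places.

3.000%

The 676-period growth factor is 155,000/104,950 = 1.47689.
r/52 = 1.47689^(1/676) − 1 ≈ 0.000577002, so r ≈ 52·0.000577002 = 3.00041%.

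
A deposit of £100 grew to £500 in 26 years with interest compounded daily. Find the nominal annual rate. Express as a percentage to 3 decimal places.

The 9490-period growth factor is 500/100 = 5.
r/365 = 5^(1/9490) − 1 ≈ 0.000169607, so r ≈ 365·0.000169607 = 6.19067%.

6.191%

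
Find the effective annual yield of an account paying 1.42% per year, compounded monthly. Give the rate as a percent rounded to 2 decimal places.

EAR = (1 + 1.42%/12)^12 − 1 = (1 + 0.00118333)^12 − 1.
(1 + 0.00118333)^12 ≈ 1.014293, so EAR ≈ 1.42928%.

1.43%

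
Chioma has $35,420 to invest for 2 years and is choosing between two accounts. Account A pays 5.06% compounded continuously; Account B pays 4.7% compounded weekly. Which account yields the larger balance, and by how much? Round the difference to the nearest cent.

Account A, by $282.82

A: e^(0.0506·2) = e^0.1012 ≈ 1.1064979192, so 35,420 × 1.1064979192 ≈ 39,192.1563.
B: (1 + 0.047/52)^104 ≈ 1.0985131073, so 35,420 × 1.0985131073 ≈ 38,909.3343.
Difference ≈ 282.8220 in favor of A.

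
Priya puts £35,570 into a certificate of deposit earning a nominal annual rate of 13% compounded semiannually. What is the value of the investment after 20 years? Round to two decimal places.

£441,639.77

Growth factor = (1 + 0.065)^40 ≈ 12.4160745337.
A ≈ 35,570 × 12.4160745337 ≈ 441,639.7712.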